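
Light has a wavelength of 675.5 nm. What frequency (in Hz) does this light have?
4.4381e+14 Hz

Using the wave equation: c = fλ

Solving for frequency:
f = c/λ = (3×10⁸ m/s) / (675.5×10⁻⁹ m)
f = 4.4381e+14 Hz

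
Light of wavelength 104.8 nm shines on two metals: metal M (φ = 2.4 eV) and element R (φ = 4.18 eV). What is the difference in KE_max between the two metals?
1.7800 eV

Using KE_max = hc/λ - φ for each metal:

Photon energy: E = hc/λ = 11.8306 eV

For metal M (φ₁ = 2.4 eV):
KE₁ = E - φ₁ = 11.8306 - 2.4 = 9.4306 eV

For element R (φ₂ = 4.18 eV):
KE₂ = E - φ₂ = 11.8306 - 4.18 = 7.6506 eV

Difference:
ΔKE = KE₁ - KE₂ = 9.4306 - 7.6506 = 1.7800 eV

Note: The difference equals the difference in work functions: 4.18 - 2.4 = 1.78 eV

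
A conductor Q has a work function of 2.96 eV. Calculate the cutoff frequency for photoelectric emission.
7.1572e+14 Hz

The threshold frequency is when the photon energy equals the work function:
hf₀ = φ

Solving for f₀:
f₀ = φ/h = (2.96 eV × 1.602×10⁻¹⁹ J/eV) / (6.626×10⁻³⁴ J·s)
f₀ = 7.1572e+14 Hz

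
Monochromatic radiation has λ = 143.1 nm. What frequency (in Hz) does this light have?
2.0950e+15 Hz

Using the wave equation: c = fλ

Solving for frequency:
f = c/λ = (3×10⁸ m/s) / (143.1×10⁻⁹ m)
f = 2.0950e+15 Hz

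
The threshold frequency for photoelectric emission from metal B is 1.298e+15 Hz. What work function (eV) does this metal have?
5.37 eV

At the threshold frequency, photon energy equals work function:
φ = hf₀

Calculating:
φ = (6.626×10⁻³⁴ J·s)(1.298e+15 Hz)
φ = 5.37 eV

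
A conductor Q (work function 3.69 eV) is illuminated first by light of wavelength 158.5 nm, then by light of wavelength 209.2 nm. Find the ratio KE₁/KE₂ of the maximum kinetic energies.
1.8476

Using Einstein's equation: KE_max = hc/λ - φ

For λ₁ = 158.5 nm:
E₁ = hc/λ₁ = 7.8223 eV
KE₁ = E₁ - φ = 7.8223 - 3.69 = 4.1323 eV

For λ₂ = 209.2 nm:
E₂ = hc/λ₂ = 5.9266 eV
KE₂ = E₂ - φ = 5.9266 - 3.69 = 2.2366 eV

Ratio: KE₁/KE₂ = 4.1323/2.2366 = 1.8476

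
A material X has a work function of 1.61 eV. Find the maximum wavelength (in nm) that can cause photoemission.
770.09 nm

The threshold wavelength is when the photon energy equals the work function:
hc/λ₀ = φ

Solving for λ₀:
λ₀ = hc/φ = (6.626×10⁻³⁴ J·s)(3×10⁸ m/s) / (1.61 eV × 1.602×10⁻¹⁹ J/eV)
λ₀ = 770.09 nm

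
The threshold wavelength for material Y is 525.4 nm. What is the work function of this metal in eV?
2.36 eV

At the threshold wavelength, photon energy equals work function:
φ = hc/λ₀

Calculating:
φ = (6.626×10⁻³⁴ J·s)(3×10⁸ m/s) / (525.4×10⁻⁹ m)
φ = 2.36 eV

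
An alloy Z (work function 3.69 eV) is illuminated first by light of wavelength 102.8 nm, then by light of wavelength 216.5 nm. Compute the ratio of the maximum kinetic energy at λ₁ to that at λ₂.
4.1098

Using Einstein's equation: KE_max = hc/λ - φ

For λ₁ = 102.8 nm:
E₁ = hc/λ₁ = 12.0607 eV
KE₁ = E₁ - φ = 12.0607 - 3.69 = 8.3707 eV

For λ₂ = 216.5 nm:
E₂ = hc/λ₂ = 5.7268 eV
KE₂ = E₂ - φ = 5.7268 - 3.69 = 2.0368 eV

Ratio: KE₁/KE₂ = 8.3707/2.0368 = 4.1098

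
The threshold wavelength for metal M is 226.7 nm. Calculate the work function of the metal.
5.47 eV

At the threshold wavelength, photon energy equals work function:
φ = hc/λ₀

Calculating:
φ = (6.626×10⁻³⁴ J·s)(3×10⁸ m/s) / (226.7×10⁻⁹ m)
φ = 5.47 eV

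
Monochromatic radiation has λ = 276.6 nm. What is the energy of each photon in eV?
4.4824 eV

Using E = hf = hc/λ:

E = hc/λ = (6.626×10⁻³⁴ J·s)(3×10⁸ m/s) / (276.6×10⁻⁹ m)
E = 4.4824 eV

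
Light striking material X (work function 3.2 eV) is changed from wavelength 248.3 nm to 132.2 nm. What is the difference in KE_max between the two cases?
4.3852 eV

Using Einstein's equation: KE_max = hc/λ - φ

For λ₁ = 248.3 nm:
KE₁ = hc/λ₁ - φ = 4.9933 - 3.2 = 1.7933 eV

For λ₂ = 132.2 nm:
KE₂ = hc/λ₂ - φ = 9.3785 - 3.2 = 6.1785 eV

Change in KE:
ΔKE = KE₂ - KE₁ = 6.1785 - 1.7933 = 4.3852 eV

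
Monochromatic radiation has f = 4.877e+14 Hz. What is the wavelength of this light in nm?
614.71 nm

Using the wave equation: c = fλ

Solving for wavelength:
λ = c/f = (3×10⁸ m/s) / (4.877e+14 Hz)
λ = 614.71 nm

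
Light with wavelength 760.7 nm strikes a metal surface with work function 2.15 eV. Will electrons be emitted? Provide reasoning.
No

For photoemission, the photon energy must exceed the work function.

Photon energy: E = hc/λ = 1.6299 eV
Work function: φ = 2.15 eV

Since E_photon (1.6299 eV) < φ (2.15 eV), photoemission will NOT occur.
The threshold wavelength is λ₀ = hc/φ = 576.7 nm.
Since 760.7 nm > 576.7 nm, the photons lack sufficient energy.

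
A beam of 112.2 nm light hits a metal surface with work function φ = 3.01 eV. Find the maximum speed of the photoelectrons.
1.6817e+06 m/s

First, find the maximum kinetic energy:
E_photon = hc/λ = 11.0503 eV
KE_max = E_photon - φ = 11.0503 - 3.01 = 8.0403 eV

Convert to Joules: KE_max = 8.0403 × 1.602×10⁻¹⁹ J = 1.2882e-18 J

Then use KE = ½mv² to find velocity:
v = √(2·KE/m) = √(2 × 1.2882e-18 J / 9.109e-31 kg)
v = 1.6817e+06 m/s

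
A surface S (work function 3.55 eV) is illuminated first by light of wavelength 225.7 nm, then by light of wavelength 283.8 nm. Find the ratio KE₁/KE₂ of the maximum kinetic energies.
2.3736

Using Einstein's equation: KE_max = hc/λ - φ

For λ₁ = 225.7 nm:
E₁ = hc/λ₁ = 5.4933 eV
KE₁ = E₁ - φ = 5.4933 - 3.55 = 1.9433 eV

For λ₂ = 283.8 nm:
E₂ = hc/λ₂ = 4.3687 eV
KE₂ = E₂ - φ = 4.3687 - 3.55 = 0.8187 eV

Ratio: KE₁/KE₂ = 1.9433/0.8187 = 2.3736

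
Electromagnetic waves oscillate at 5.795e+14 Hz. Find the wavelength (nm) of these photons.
517.33 nm

Using the wave equation: c = fλ

Solving for wavelength:
λ = c/f = (3×10⁸ m/s) / (5.795e+14 Hz)
λ = 517.33 nm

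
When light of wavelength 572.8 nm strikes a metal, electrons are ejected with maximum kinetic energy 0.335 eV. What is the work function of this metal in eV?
1.83 eV

From Einstein's photoelectric equation: KE_max = hf - φ = hc/λ - φ

Rearranging for φ:
φ = hc/λ - KE_max

Calculate photon energy:
E_photon = hc/λ = 2.1645 eV

Therefore:
φ = 2.1645 - 0.335 = 1.83 eV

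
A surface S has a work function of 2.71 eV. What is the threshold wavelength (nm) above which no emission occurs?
457.51 nm

The threshold wavelength is when the photon energy equals the work function:
hc/λ₀ = φ

Solving for λ₀:
λ₀ = hc/φ = (6.626×10⁻³⁴ J·s)(3×10⁸ m/s) / (2.71 eV × 1.602×10⁻¹⁹ J/eV)
λ₀ = 457.51 nm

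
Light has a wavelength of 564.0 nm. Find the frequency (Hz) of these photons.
5.3155e+14 Hz

Using the wave equation: c = fλ

Solving for frequency:
f = c/λ = (3×10⁸ m/s) / (564.0×10⁻⁹ m)
f = 5.3155e+14 Hz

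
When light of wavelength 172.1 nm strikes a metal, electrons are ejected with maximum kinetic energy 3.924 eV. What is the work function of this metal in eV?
3.28 eV

From Einstein's photoelectric equation: KE_max = hf - φ = hc/λ - φ

Rearranging for φ:
φ = hc/λ - KE_max

Calculate photon energy:
E_photon = hc/λ = 7.2042 eV

Therefore:
φ = 7.2042 - 3.924 = 3.28 eV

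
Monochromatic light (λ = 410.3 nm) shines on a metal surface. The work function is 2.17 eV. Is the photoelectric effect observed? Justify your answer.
Yes

For photoemission, the photon energy must exceed the work function.

Photon energy: E = hc/λ = 3.0218 eV
Work function: φ = 2.17 eV

Since E_photon (3.0218 eV) > φ (2.17 eV), photoemission WILL occur.
The threshold wavelength is λ₀ = hc/φ = 571.4 nm.
Since 410.3 nm < 571.4 nm, the light has sufficient energy.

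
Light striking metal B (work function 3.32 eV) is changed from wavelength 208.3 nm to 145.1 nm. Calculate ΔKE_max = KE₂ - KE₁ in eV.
2.5925 eV

Using Einstein's equation: KE_max = hc/λ - φ

For λ₁ = 208.3 nm:
KE₁ = hc/λ₁ - φ = 5.9522 - 3.32 = 2.6322 eV

For λ₂ = 145.1 nm:
KE₂ = hc/λ₂ - φ = 8.5447 - 3.32 = 5.2247 eV

Change in KE:
ΔKE = KE₂ - KE₁ = 5.2247 - 2.6322 = 2.5925 eV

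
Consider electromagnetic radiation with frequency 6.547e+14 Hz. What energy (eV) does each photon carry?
2.7076 eV

Using E = hf:

E = hf = (6.626×10⁻³⁴ J·s)(6.547e+14 Hz)
E = 2.7076 eV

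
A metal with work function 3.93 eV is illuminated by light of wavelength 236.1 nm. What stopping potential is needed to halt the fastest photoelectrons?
1.3213 V

The stopping potential V_s satisfies: eV_s = KE_max

First, find KE_max using Einstein's equation:
E_photon = hc/λ = 5.2513 eV
KE_max = E_photon - φ = 5.2513 - 3.93 = 1.3213 eV

Since eV_s = KE_max:
V_s = KE_max/e = 1.3213 V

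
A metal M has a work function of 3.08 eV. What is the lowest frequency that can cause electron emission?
7.4474e+14 Hz

The threshold frequency is when the photon energy equals the work function:
hf₀ = φ

Solving for f₀:
f₀ = φ/h = (3.08 eV × 1.602×10⁻¹⁹ J/eV) / (6.626×10⁻³⁴ J·s)
f₀ = 7.4474e+14 Hz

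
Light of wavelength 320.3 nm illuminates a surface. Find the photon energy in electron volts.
3.8709 eV

Using E = hf = hc/λ:

E = hc/λ = (6.626×10⁻³⁴ J·s)(3×10⁸ m/s) / (320.3×10⁻⁹ m)
E = 3.8709 eV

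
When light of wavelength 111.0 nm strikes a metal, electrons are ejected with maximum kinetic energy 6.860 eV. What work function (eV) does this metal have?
4.31 eV

From Einstein's photoelectric equation: KE_max = hf - φ = hc/λ - φ

Rearranging for φ:
φ = hc/λ - KE_max

Calculate photon energy:
E_photon = hc/λ = 11.1697 eV

Therefore:
φ = 11.1697 - 6.860 = 4.31 eV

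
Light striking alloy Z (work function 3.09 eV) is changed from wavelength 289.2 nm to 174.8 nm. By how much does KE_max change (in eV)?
2.8058 eV

Using Einstein's equation: KE_max = hc/λ - φ

For λ₁ = 289.2 nm:
KE₁ = hc/λ₁ - φ = 4.2871 - 3.09 = 1.1971 eV

For λ₂ = 174.8 nm:
KE₂ = hc/λ₂ - φ = 7.0929 - 3.09 = 4.0029 eV

Change in KE:
ΔKE = KE₂ - KE₁ = 4.0029 - 1.1971 = 2.8058 eV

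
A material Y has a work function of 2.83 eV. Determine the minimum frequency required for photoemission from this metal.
6.8429e+14 Hz

The threshold frequency is when the photon energy equals the work function:
hf₀ = φ

Solving for f₀:
f₀ = φ/h = (2.83 eV × 1.602×10⁻¹⁹ J/eV) / (6.626×10⁻³⁴ J·s)
f₀ = 6.8429e+14 Hz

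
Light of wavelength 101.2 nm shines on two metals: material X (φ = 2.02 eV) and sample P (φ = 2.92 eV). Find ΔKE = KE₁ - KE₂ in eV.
0.9000 eV

Using KE_max = hc/λ - φ for each metal:

Photon energy: E = hc/λ = 12.2514 eV

For material X (φ₁ = 2.02 eV):
KE₁ = E - φ₁ = 12.2514 - 2.02 = 10.2314 eV

For sample P (φ₂ = 2.92 eV):
KE₂ = E - φ₂ = 12.2514 - 2.92 = 9.3314 eV

Difference:
ΔKE = KE₁ - KE₂ = 10.2314 - 9.3314 = 0.9000 eV

Note: The difference equals the difference in work functions: 2.92 - 2.02 = 0.90 eV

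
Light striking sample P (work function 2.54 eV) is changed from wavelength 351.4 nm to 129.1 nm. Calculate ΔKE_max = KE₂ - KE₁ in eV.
6.0754 eV

Using Einstein's equation: KE_max = hc/λ - φ

For λ₁ = 351.4 nm:
KE₁ = hc/λ₁ - φ = 3.5283 - 2.54 = 0.9883 eV

For λ₂ = 129.1 nm:
KE₂ = hc/λ₂ - φ = 9.6037 - 2.54 = 7.0637 eV

Change in KE:
ΔKE = KE₂ - KE₁ = 7.0637 - 0.9883 = 6.0754 eV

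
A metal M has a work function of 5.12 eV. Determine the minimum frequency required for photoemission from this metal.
1.2380e+15 Hz

The threshold frequency is when the photon energy equals the work function:
hf₀ = φ

Solving for f₀:
f₀ = φ/h = (5.12 eV × 1.602×10⁻¹⁹ J/eV) / (6.626×10⁻³⁴ J·s)
f₀ = 1.2380e+15 Hz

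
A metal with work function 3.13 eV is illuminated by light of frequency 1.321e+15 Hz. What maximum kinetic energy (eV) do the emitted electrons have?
2.3332 eV

Using Einstein's photoelectric equation: KE_max = hf - φ

First, calculate the photon energy:
E_photon = hf = (6.626×10⁻³⁴ J·s)(1.321e+15 Hz)
E_photon = 5.4632 eV

Then, the maximum kinetic energy:
KE_max = E_photon - φ = 5.4632 eV - 3.13 eV = 2.3332 eV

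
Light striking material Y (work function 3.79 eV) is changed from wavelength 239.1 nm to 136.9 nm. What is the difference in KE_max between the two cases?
3.8711 eV

Using Einstein's equation: KE_max = hc/λ - φ

For λ₁ = 239.1 nm:
KE₁ = hc/λ₁ - φ = 5.1855 - 3.79 = 1.3955 eV

For λ₂ = 136.9 nm:
KE₂ = hc/λ₂ - φ = 9.0566 - 3.79 = 5.2666 eV

Change in KE:
ΔKE = KE₂ - KE₁ = 5.2666 - 1.3955 = 3.8711 eV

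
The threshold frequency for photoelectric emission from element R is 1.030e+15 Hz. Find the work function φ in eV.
4.26 eV

At the threshold frequency, photon energy equals work function:
φ = hf₀

Calculating:
φ = (6.626×10⁻³⁴ J·s)(1.030e+15 Hz)
φ = 4.26 eV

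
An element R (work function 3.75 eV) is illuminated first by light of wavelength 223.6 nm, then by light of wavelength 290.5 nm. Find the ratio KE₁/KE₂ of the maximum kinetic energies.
3.4654

Using Einstein's equation: KE_max = hc/λ - φ

For λ₁ = 223.6 nm:
E₁ = hc/λ₁ = 5.5449 eV
KE₁ = E₁ - φ = 5.5449 - 3.75 = 1.7949 eV

For λ₂ = 290.5 nm:
E₂ = hc/λ₂ = 4.2680 eV
KE₂ = E₂ - φ = 4.2680 - 3.75 = 0.5180 eV

Ratio: KE₁/KE₂ = 1.7949/0.5180 = 3.4654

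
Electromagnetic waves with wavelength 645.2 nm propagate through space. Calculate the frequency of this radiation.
4.6465e+14 Hz

Using the wave equation: c = fλ

Solving for frequency:
f = c/λ = (3×10⁸ m/s) / (645.2×10⁻⁹ m)
f = 4.6465e+14 Hz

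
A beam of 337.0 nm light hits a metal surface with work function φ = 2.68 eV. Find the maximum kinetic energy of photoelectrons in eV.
0.9991 eV

Using Einstein's photoelectric equation: KE_max = hf - φ = hc/λ - φ

First, calculate the photon energy:
E_photon = hc/λ = (6.626×10⁻³⁴ J·s)(3×10⁸ m/s) / (337.0×10⁻⁹ m)
E_photon = 3.6791 eV

Then, the maximum kinetic energy:
KE_max = E_photon - φ = 3.6791 eV - 2.68 eV = 0.9991 eV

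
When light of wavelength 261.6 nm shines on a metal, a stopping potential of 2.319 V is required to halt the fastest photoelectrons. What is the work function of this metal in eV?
2.42 eV

The stopping potential gives the maximum kinetic energy: KE_max = eV_s = 2.319 eV

From Einstein's photoelectric equation: KE_max = hc/λ - φ
Rearranging: φ = hc/λ - KE_max

Calculate photon energy:
E_photon = hc/λ = (6.626×10⁻³⁴ J·s)(3×10⁸ m/s) / (261.6×10⁻⁹ m) = 4.7395 eV

Therefore:
φ = 4.7395 - 2.319 = 2.42 eV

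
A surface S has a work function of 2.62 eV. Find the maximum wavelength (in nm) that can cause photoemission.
473.22 nm

The threshold wavelength is when the photon energy equals the work function:
hc/λ₀ = φ

Solving for λ₀:
λ₀ = hc/φ = (6.626×10⁻³⁴ J·s)(3×10⁸ m/s) / (2.62 eV × 1.602×10⁻¹⁹ J/eV)
λ₀ = 473.22 nm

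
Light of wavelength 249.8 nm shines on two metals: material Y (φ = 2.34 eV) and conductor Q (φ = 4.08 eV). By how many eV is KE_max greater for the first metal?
1.7400 eV

Using KE_max = hc/λ - φ for each metal:

Photon energy: E = hc/λ = 4.9633 eV

For material Y (φ₁ = 2.34 eV):
KE₁ = E - φ₁ = 4.9633 - 2.34 = 2.6233 eV

For conductor Q (φ₂ = 4.08 eV):
KE₂ = E - φ₂ = 4.9633 - 4.08 = 0.8833 eV

Difference:
ΔKE = KE₁ - KE₂ = 2.6233 - 0.8833 = 1.7400 eV

Note: The difference equals the difference in work functions: 4.08 - 2.34 = 1.74 eV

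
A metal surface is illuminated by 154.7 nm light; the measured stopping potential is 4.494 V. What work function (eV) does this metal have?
3.52 eV

The stopping potential gives the maximum kinetic energy: KE_max = eV_s = 4.494 eV

From Einstein's photoelectric equation: KE_max = hc/λ - φ
Rearranging: φ = hc/λ - KE_max

Calculate photon energy:
E_photon = hc/λ = (6.626×10⁻³⁴ J·s)(3×10⁸ m/s) / (154.7×10⁻⁹ m) = 8.0145 eV

Therefore:
φ = 8.0145 - 4.494 = 3.52 eV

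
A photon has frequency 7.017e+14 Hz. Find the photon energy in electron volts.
2.9020 eV

Using E = hf:

E = hf = (6.626×10⁻³⁴ J·s)(7.017e+14 Hz)
E = 2.9020 eV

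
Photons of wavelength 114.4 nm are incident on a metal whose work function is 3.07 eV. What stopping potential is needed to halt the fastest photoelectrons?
7.7678 V

The stopping potential V_s satisfies: eV_s = KE_max

First, find KE_max using Einstein's equation:
E_photon = hc/λ = 10.8378 eV
KE_max = E_photon - φ = 10.8378 - 3.07 = 7.7678 eV

Since eV_s = KE_max:
V_s = KE_max/e = 7.7678 V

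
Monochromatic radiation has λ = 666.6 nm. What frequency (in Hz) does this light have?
4.4973e+14 Hz

Using the wave equation: c = fλ

Solving for frequency:
f = c/λ = (3×10⁸ m/s) / (666.6×10⁻⁹ m)
f = 4.4973e+14 Hz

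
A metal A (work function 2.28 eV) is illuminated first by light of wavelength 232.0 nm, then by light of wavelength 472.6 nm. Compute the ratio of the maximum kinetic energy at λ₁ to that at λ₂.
8.9217

Using Einstein's equation: KE_max = hc/λ - φ

For λ₁ = 232.0 nm:
E₁ = hc/λ₁ = 5.3441 eV
KE₁ = E₁ - φ = 5.3441 - 2.28 = 3.0641 eV

For λ₂ = 472.6 nm:
E₂ = hc/λ₂ = 2.6234 eV
KE₂ = E₂ - φ = 2.6234 - 2.28 = 0.3434 eV

Ratio: KE₁/KE₂ = 3.0641/0.3434 = 8.9217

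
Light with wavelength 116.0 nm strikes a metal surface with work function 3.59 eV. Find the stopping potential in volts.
7.0983 V

The stopping potential V_s satisfies: eV_s = KE_max

First, find KE_max using Einstein's equation:
E_photon = hc/λ = 10.6883 eV
KE_max = E_photon - φ = 10.6883 - 3.59 = 7.0983 eV

Since eV_s = KE_max:
V_s = KE_max/e = 7.0983 V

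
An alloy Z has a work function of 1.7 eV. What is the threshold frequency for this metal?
4.1106e+14 Hz

The threshold frequency is when the photon energy equals the work function:
hf₀ = φ

Solving for f₀:
f₀ = φ/h = (1.7 eV × 1.602×10⁻¹⁹ J/eV) / (6.626×10⁻³⁴ J·s)
f₀ = 4.1106e+14 Hz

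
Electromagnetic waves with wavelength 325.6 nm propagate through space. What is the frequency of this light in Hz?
9.2074e+14 Hz

Using the wave equation: c = fλ

Solving for frequency:
f = c/λ = (3×10⁸ m/s) / (325.6×10⁻⁹ m)
f = 9.2074e+14 Hz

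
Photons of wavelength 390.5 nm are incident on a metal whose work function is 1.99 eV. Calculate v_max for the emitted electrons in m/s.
6.4563e+05 m/s

First, find the maximum kinetic energy:
E_photon = hc/λ = 3.1750 eV
KE_max = E_photon - φ = 3.1750 - 1.99 = 1.1850 eV

Convert to Joules: KE_max = 1.1850 × 1.602×10⁻¹⁹ J = 1.8986e-19 J

Then use KE = ½mv² to find velocity:
v = √(2·KE/m) = √(2 × 1.8986e-19 J / 9.109e-31 kg)
v = 6.4563e+05 m/s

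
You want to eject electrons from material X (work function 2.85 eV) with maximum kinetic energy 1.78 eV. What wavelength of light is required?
267.78 nm

From Einstein's equation: KE_max = hc/λ - φ

Rearranging for λ:
hc/λ = KE_max + φ
λ = hc/(KE_max + φ)

Required photon energy:
E_photon = KE_max + φ = 1.78 + 2.85 = 4.63 eV

Required wavelength:
λ = hc/E_photon = (6.626×10⁻³⁴)(3×10⁸) / (4.63 × 1.602×10⁻¹⁹)
λ = 267.78 nm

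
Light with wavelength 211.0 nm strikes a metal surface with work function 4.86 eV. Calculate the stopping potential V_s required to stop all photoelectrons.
1.0160 V

The stopping potential V_s satisfies: eV_s = KE_max

First, find KE_max using Einstein's equation:
E_photon = hc/λ = 5.8760 eV
KE_max = E_photon - φ = 5.8760 - 4.86 = 1.0160 eV

Since eV_s = KE_max:
V_s = KE_max/e = 1.0160 V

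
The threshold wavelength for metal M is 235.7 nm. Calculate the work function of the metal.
5.26 eV

At the threshold wavelength, photon energy equals work function:
φ = hc/λ₀

Calculating:
φ = (6.626×10⁻³⁴ J·s)(3×10⁸ m/s) / (235.7×10⁻⁹ m)
φ = 5.26 eV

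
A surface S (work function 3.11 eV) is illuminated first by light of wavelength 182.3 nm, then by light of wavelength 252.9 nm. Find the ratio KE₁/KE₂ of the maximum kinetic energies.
2.0592

Using Einstein's equation: KE_max = hc/λ - φ

For λ₁ = 182.3 nm:
E₁ = hc/λ₁ = 6.8011 eV
KE₁ = E₁ - φ = 6.8011 - 3.11 = 3.6911 eV

For λ₂ = 252.9 nm:
E₂ = hc/λ₂ = 4.9025 eV
KE₂ = E₂ - φ = 4.9025 - 3.11 = 1.7925 eV

Ratio: KE₁/KE₂ = 3.6911/1.7925 = 2.0592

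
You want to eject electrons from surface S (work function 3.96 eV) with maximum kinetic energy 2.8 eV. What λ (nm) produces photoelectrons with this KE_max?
183.41 nm

From Einstein's equation: KE_max = hc/λ - φ

Rearranging for λ:
hc/λ = KE_max + φ
λ = hc/(KE_max + φ)

Required photon energy:
E_photon = KE_max + φ = 2.8 + 3.96 = 6.76 eV

Required wavelength:
λ = hc/E_photon = (6.626×10⁻³⁴)(3×10⁸) / (6.76 × 1.602×10⁻¹⁹)
λ = 183.41 nm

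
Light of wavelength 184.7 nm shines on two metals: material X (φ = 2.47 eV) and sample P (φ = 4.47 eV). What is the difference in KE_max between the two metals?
2.0000 eV

Using KE_max = hc/λ - φ for each metal:

Photon energy: E = hc/λ = 6.7127 eV

For material X (φ₁ = 2.47 eV):
KE₁ = E - φ₁ = 6.7127 - 2.47 = 4.2427 eV

For sample P (φ₂ = 4.47 eV):
KE₂ = E - φ₂ = 6.7127 - 4.47 = 2.2427 eV

Difference:
ΔKE = KE₁ - KE₂ = 4.2427 - 2.2427 = 2.0000 eV

Note: The difference equals the difference in work functions: 4.47 - 2.47 = 2.00 eV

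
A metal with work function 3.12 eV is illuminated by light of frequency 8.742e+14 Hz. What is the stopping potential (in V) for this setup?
0.4954 V

The stopping potential V_s satisfies: eV_s = KE_max

First, find KE_max using Einstein's equation:
E_photon = hf = (6.626×10⁻³⁴ J·s)(8.742e+14 Hz) = 3.6154 eV
KE_max = E_photon - φ = 3.6154 - 3.12 = 0.4954 eV

Since eV_s = KE_max:
V_s = KE_max/e = 0.4954 V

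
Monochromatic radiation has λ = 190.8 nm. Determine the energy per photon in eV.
6.4981 eV

Using E = hf = hc/λ:

E = hc/λ = (6.626×10⁻³⁴ J·s)(3×10⁸ m/s) / (190.8×10⁻⁹ m)
E = 6.4981 eV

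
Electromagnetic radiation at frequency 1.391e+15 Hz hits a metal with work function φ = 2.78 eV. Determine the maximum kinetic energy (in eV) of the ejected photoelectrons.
2.9727 eV

Using Einstein's photoelectric equation: KE_max = hf - φ

First, calculate the photon energy:
E_photon = hf = (6.626×10⁻³⁴ J·s)(1.391e+15 Hz)
E_photon = 5.7527 eV

Then, the maximum kinetic energy:
KE_max = E_photon - φ = 5.7527 eV - 2.78 eV = 2.9727 eV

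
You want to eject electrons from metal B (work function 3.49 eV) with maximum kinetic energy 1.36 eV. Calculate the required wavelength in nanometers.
255.64 nm

From Einstein's equation: KE_max = hc/λ - φ

Rearranging for λ:
hc/λ = KE_max + φ
λ = hc/(KE_max + φ)

Required photon energy:
E_photon = KE_max + φ = 1.36 + 3.49 = 4.85 eV

Required wavelength:
λ = hc/E_photon = (6.626×10⁻³⁴)(3×10⁸) / (4.85 × 1.602×10⁻¹⁹)
λ = 255.64 nm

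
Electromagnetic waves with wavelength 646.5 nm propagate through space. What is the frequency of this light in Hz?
4.6372e+14 Hz

Using the wave equation: c = fλ

Solving for frequency:
f = c/λ = (3×10⁸ m/s) / (646.5×10⁻⁹ m)
f = 4.6372e+14 Hz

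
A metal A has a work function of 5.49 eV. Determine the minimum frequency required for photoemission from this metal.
1.3275e+15 Hz

The threshold frequency is when the photon energy equals the work function:
hf₀ = φ

Solving for f₀:
f₀ = φ/h = (5.49 eV × 1.602×10⁻¹⁹ J/eV) / (6.626×10⁻³⁴ J·s)
f₀ = 1.3275e+15 Hz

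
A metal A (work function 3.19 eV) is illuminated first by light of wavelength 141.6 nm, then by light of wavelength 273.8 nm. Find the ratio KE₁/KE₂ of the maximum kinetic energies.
4.1590

Using Einstein's equation: KE_max = hc/λ - φ

For λ₁ = 141.6 nm:
E₁ = hc/λ₁ = 8.7559 eV
KE₁ = E₁ - φ = 8.7559 - 3.19 = 5.5659 eV

For λ₂ = 273.8 nm:
E₂ = hc/λ₂ = 4.5283 eV
KE₂ = E₂ - φ = 4.5283 - 3.19 = 1.3383 eV

Ratio: KE₁/KE₂ = 5.5659/1.3383 = 4.1590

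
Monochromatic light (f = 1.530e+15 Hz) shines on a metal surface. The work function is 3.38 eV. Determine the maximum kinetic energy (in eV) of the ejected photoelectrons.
2.9476 eV

Using Einstein's photoelectric equation: KE_max = hf - φ

First, calculate the photon energy:
E_photon = hf = (6.626×10⁻³⁴ J·s)(1.530e+15 Hz)
E_photon = 6.3276 eV

Then, the maximum kinetic energy:
KE_max = E_photon - φ = 6.3276 eV - 3.38 eV = 2.9476 eV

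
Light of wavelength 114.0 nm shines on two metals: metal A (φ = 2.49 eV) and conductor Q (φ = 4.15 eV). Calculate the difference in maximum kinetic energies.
1.6600 eV

Using KE_max = hc/λ - φ for each metal:

Photon energy: E = hc/λ = 10.8758 eV

For metal A (φ₁ = 2.49 eV):
KE₁ = E - φ₁ = 10.8758 - 2.49 = 8.3858 eV

For conductor Q (φ₂ = 4.15 eV):
KE₂ = E - φ₂ = 10.8758 - 4.15 = 6.7258 eV

Difference:
ΔKE = KE₁ - KE₂ = 8.3858 - 6.7258 = 1.6600 eV

Note: The difference equals the difference in work functions: 4.15 - 2.49 = 1.66 eV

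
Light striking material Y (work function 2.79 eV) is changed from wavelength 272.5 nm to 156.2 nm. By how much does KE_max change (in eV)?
3.3876 eV

Using Einstein's equation: KE_max = hc/λ - φ

For λ₁ = 272.5 nm:
KE₁ = hc/λ₁ - φ = 4.5499 - 2.79 = 1.7599 eV

For λ₂ = 156.2 nm:
KE₂ = hc/λ₂ - φ = 7.9375 - 2.79 = 5.1475 eV

Change in KE:
ΔKE = KE₂ - KE₁ = 5.1475 - 1.7599 = 3.3876 eV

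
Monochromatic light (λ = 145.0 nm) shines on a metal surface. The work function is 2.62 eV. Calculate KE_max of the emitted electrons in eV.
5.9306 eV

Using Einstein's photoelectric equation: KE_max = hf - φ = hc/λ - φ

First, calculate the photon energy:
E_photon = hc/λ = (6.626×10⁻³⁴ J·s)(3×10⁸ m/s) / (145.0×10⁻⁹ m)
E_photon = 8.5506 eV

Then, the maximum kinetic energy:
KE_max = E_photon - φ = 8.5506 eV - 2.62 eV = 5.9306 eV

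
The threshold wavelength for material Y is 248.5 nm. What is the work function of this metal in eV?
4.99 eV

At the threshold wavelength, photon energy equals work function:
φ = hc/λ₀

Calculating:
φ = (6.626×10⁻³⁴ J·s)(3×10⁸ m/s) / (248.5×10⁻⁹ m)
φ = 4.99 eV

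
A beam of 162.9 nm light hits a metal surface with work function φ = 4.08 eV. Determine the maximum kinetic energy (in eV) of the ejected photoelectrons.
3.5311 eV

Using Einstein's photoelectric equation: KE_max = hf - φ = hc/λ - φ

First, calculate the photon energy:
E_photon = hc/λ = (6.626×10⁻³⁴ J·s)(3×10⁸ m/s) / (162.9×10⁻⁹ m)
E_photon = 7.6111 eV

Then, the maximum kinetic energy:
KE_max = E_photon - φ = 7.6111 eV - 4.08 eV = 3.5311 eV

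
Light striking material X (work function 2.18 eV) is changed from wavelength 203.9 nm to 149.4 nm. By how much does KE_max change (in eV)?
2.2182 eV

Using Einstein's equation: KE_max = hc/λ - φ

For λ₁ = 203.9 nm:
KE₁ = hc/λ₁ - φ = 6.0806 - 2.18 = 3.9006 eV

For λ₂ = 149.4 nm:
KE₂ = hc/λ₂ - φ = 8.2988 - 2.18 = 6.1188 eV

Change in KE:
ΔKE = KE₂ - KE₁ = 6.1188 - 3.9006 = 2.2182 eV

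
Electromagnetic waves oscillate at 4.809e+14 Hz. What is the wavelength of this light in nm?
623.40 nm

Using the wave equation: c = fλ

Solving for wavelength:
λ = c/f = (3×10⁸ m/s) / (4.809e+14 Hz)
λ = 623.40 nm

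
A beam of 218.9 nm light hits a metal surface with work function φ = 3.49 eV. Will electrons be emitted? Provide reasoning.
Yes

For photoemission, the photon energy must exceed the work function.

Photon energy: E = hc/λ = 5.6640 eV
Work function: φ = 3.49 eV

Since E_photon (5.6640 eV) > φ (3.49 eV), photoemission WILL occur.
The threshold wavelength is λ₀ = hc/φ = 355.3 nm.
Since 218.9 nm < 355.3 nm, the light has sufficient energy.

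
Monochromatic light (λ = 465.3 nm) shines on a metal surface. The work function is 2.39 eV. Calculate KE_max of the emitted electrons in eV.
0.2746 eV

Using Einstein's photoelectric equation: KE_max = hf - φ = hc/λ - φ

First, calculate the photon energy:
E_photon = hc/λ = (6.626×10⁻³⁴ J·s)(3×10⁸ m/s) / (465.3×10⁻⁹ m)
E_photon = 2.6646 eV

Then, the maximum kinetic energy:
KE_max = E_photon - φ = 2.6646 eV - 2.39 eV = 0.2746 eV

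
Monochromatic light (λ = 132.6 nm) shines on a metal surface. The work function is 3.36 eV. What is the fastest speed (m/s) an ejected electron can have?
1.4516e+06 m/s

First, find the maximum kinetic energy:
E_photon = hc/λ = 9.3502 eV
KE_max = E_photon - φ = 9.3502 - 3.36 = 5.9902 eV

Convert to Joules: KE_max = 5.9902 × 1.602×10⁻¹⁹ J = 9.5974e-19 J

Then use KE = ½mv² to find velocity:
v = √(2·KE/m) = √(2 × 9.5974e-19 J / 9.109e-31 kg)
v = 1.4516e+06 m/s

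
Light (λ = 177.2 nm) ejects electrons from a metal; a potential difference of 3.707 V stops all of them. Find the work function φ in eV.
3.29 eV

The stopping potential gives the maximum kinetic energy: KE_max = eV_s = 3.707 eV

From Einstein's photoelectric equation: KE_max = hc/λ - φ
Rearranging: φ = hc/λ - KE_max

Calculate photon energy:
E_photon = hc/λ = (6.626×10⁻³⁴ J·s)(3×10⁸ m/s) / (177.2×10⁻⁹ m) = 6.9969 eV

Therefore:
φ = 6.9969 - 3.707 = 3.29 eV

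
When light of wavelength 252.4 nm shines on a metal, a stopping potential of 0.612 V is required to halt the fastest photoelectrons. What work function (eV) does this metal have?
4.30 eV

The stopping potential gives the maximum kinetic energy: KE_max = eV_s = 0.612 eV

From Einstein's photoelectric equation: KE_max = hc/λ - φ
Rearranging: φ = hc/λ - KE_max

Calculate photon energy:
E_photon = hc/λ = (6.626×10⁻³⁴ J·s)(3×10⁸ m/s) / (252.4×10⁻⁹ m) = 4.9122 eV

Therefore:
φ = 4.9122 - 0.612 = 4.30 eV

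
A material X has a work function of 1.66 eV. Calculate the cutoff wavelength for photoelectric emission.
746.89 nm

The threshold wavelength is when the photon energy equals the work function:
hc/λ₀ = φ

Solving for λ₀:
λ₀ = hc/φ = (6.626×10⁻³⁴ J·s)(3×10⁸ m/s) / (1.66 eV × 1.602×10⁻¹⁹ J/eV)
λ₀ = 746.89 nm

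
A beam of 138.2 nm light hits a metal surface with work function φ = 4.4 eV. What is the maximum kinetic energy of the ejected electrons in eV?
4.5714 eV

Using Einstein's photoelectric equation: KE_max = hf - φ = hc/λ - φ

First, calculate the photon energy:
E_photon = hc/λ = (6.626×10⁻³⁴ J·s)(3×10⁸ m/s) / (138.2×10⁻⁹ m)
E_photon = 8.9714 eV

Then, the maximum kinetic energy:
KE_max = E_photon - φ = 8.9714 eV - 4.4 eV = 4.5714 eV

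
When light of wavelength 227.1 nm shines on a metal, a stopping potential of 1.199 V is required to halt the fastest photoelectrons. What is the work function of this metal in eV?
4.26 eV

The stopping potential gives the maximum kinetic energy: KE_max = eV_s = 1.199 eV

From Einstein's photoelectric equation: KE_max = hc/λ - φ
Rearranging: φ = hc/λ - KE_max

Calculate photon energy:
E_photon = hc/λ = (6.626×10⁻³⁴ J·s)(3×10⁸ m/s) / (227.1×10⁻⁹ m) = 5.4595 eV

Therefore:
φ = 5.4595 - 1.199 = 4.26 eV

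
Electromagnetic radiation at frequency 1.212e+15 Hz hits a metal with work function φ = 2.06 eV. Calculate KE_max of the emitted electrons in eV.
2.9524 eV

Using Einstein's photoelectric equation: KE_max = hf - φ

First, calculate the photon energy:
E_photon = hf = (6.626×10⁻³⁴ J·s)(1.212e+15 Hz)
E_photon = 5.0124 eV

Then, the maximum kinetic energy:
KE_max = E_photon - φ = 5.0124 eV - 2.06 eV = 2.9524 eV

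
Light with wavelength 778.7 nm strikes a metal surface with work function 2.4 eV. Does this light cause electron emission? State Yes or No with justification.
No

For photoemission, the photon energy must exceed the work function.

Photon energy: E = hc/λ = 1.5922 eV
Work function: φ = 2.4 eV

Since E_photon (1.5922 eV) < φ (2.4 eV), photoemission will NOT occur.
The threshold wavelength is λ₀ = hc/φ = 516.6 nm.
Since 778.7 nm > 516.6 nm, the photons lack sufficient energy.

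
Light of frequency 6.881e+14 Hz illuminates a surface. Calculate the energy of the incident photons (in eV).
2.8458 eV

Using E = hf:

E = hf = (6.626×10⁻³⁴ J·s)(6.881e+14 Hz)
E = 2.8458 eV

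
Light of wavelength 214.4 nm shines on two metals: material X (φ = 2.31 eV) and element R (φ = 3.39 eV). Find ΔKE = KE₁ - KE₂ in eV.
1.0800 eV

Using KE_max = hc/λ - φ for each metal:

Photon energy: E = hc/λ = 5.7828 eV

For material X (φ₁ = 2.31 eV):
KE₁ = E - φ₁ = 5.7828 - 2.31 = 3.4728 eV

For element R (φ₂ = 3.39 eV):
KE₂ = E - φ₂ = 5.7828 - 3.39 = 2.3928 eV

Difference:
ΔKE = KE₁ - KE₂ = 3.4728 - 2.3928 = 1.0800 eV

Note: The difference equals the difference in work functions: 3.39 - 2.31 = 1.08 eV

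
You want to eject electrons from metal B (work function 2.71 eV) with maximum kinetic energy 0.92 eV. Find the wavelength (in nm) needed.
341.55 nm

From Einstein's equation: KE_max = hc/λ - φ

Rearranging for λ:
hc/λ = KE_max + φ
λ = hc/(KE_max + φ)

Required photon energy:
E_photon = KE_max + φ = 0.92 + 2.71 = 3.63 eV

Required wavelength:
λ = hc/E_photon = (6.626×10⁻³⁴)(3×10⁸) / (3.63 × 1.602×10⁻¹⁹)
λ = 341.55 nm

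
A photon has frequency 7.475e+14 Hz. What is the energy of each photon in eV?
3.0914 eV

Using E = hf:

E = hf = (6.626×10⁻³⁴ J·s)(7.475e+14 Hz)
E = 3.0914 eV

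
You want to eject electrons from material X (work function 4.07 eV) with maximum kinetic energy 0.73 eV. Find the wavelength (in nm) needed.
258.30 nm

From Einstein's equation: KE_max = hc/λ - φ

Rearranging for λ:
hc/λ = KE_max + φ
λ = hc/(KE_max + φ)

Required photon energy:
E_photon = KE_max + φ = 0.73 + 4.07 = 4.80 eV

Required wavelength:
λ = hc/E_photon = (6.626×10⁻³⁴)(3×10⁸) / (4.80 × 1.602×10⁻¹⁹)
λ = 258.30 nm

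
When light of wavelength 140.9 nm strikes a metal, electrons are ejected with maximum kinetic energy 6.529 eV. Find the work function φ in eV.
2.27 eV

From Einstein's photoelectric equation: KE_max = hf - φ = hc/λ - φ

Rearranging for φ:
φ = hc/λ - KE_max

Calculate photon energy:
E_photon = hc/λ = 8.7994 eV

Therefore:
φ = 8.7994 - 6.529 = 2.27 eV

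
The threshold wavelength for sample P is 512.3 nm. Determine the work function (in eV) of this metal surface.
2.42 eV

At the threshold wavelength, photon energy equals work function:
φ = hc/λ₀

Calculating:
φ = (6.626×10⁻³⁴ J·s)(3×10⁸ m/s) / (512.3×10⁻⁹ m)
φ = 2.42 eV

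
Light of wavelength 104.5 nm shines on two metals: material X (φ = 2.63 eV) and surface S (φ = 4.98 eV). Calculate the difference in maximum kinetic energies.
2.3500 eV

Using KE_max = hc/λ - φ for each metal:

Photon energy: E = hc/λ = 11.8645 eV

For material X (φ₁ = 2.63 eV):
KE₁ = E - φ₁ = 11.8645 - 2.63 = 9.2345 eV

For surface S (φ₂ = 4.98 eV):
KE₂ = E - φ₂ = 11.8645 - 4.98 = 6.8845 eV

Difference:
ΔKE = KE₁ - KE₂ = 9.2345 - 6.8845 = 2.3500 eV

Note: The difference equals the difference in work functions: 4.98 - 2.63 = 2.35 eV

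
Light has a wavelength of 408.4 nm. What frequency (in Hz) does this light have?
7.3407e+14 Hz

Using the wave equation: c = fλ

Solving for frequency:
f = c/λ = (3×10⁸ m/s) / (408.4×10⁻⁹ m)
f = 7.3407e+14 Hz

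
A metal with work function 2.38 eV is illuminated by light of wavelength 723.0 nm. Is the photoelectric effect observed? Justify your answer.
No

For photoemission, the photon energy must exceed the work function.

Photon energy: E = hc/λ = 1.7149 eV
Work function: φ = 2.38 eV

Since E_photon (1.7149 eV) < φ (2.38 eV), photoemission will NOT occur.
The threshold wavelength is λ₀ = hc/φ = 520.9 nm.
Since 723.0 nm > 520.9 nm, the photons lack sufficient energy.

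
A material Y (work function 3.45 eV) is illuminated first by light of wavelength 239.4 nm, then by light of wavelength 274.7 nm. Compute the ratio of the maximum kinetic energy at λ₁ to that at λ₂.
1.6258

Using Einstein's equation: KE_max = hc/λ - φ

For λ₁ = 239.4 nm:
E₁ = hc/λ₁ = 5.1790 eV
KE₁ = E₁ - φ = 5.1790 - 3.45 = 1.7290 eV

For λ₂ = 274.7 nm:
E₂ = hc/λ₂ = 4.5134 eV
KE₂ = E₂ - φ = 4.5134 - 3.45 = 1.0634 eV

Ratio: KE₁/KE₂ = 1.7290/1.0634 = 1.6258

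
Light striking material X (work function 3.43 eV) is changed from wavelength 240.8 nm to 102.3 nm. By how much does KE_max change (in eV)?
6.9708 eV

Using Einstein's equation: KE_max = hc/λ - φ

For λ₁ = 240.8 nm:
KE₁ = hc/λ₁ - φ = 5.1488 - 3.43 = 1.7188 eV

For λ₂ = 102.3 nm:
KE₂ = hc/λ₂ - φ = 12.1197 - 3.43 = 8.6897 eV

Change in KE:
ΔKE = KE₂ - KE₁ = 8.6897 - 1.7188 = 6.9708 eV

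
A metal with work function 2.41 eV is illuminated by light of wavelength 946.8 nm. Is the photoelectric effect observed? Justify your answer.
No

For photoemission, the photon energy must exceed the work function.

Photon energy: E = hc/λ = 1.3095 eV
Work function: φ = 2.41 eV

Since E_photon (1.3095 eV) < φ (2.41 eV), photoemission will NOT occur.
The threshold wavelength is λ₀ = hc/φ = 514.5 nm.
Since 946.8 nm > 514.5 nm, the photons lack sufficient energy.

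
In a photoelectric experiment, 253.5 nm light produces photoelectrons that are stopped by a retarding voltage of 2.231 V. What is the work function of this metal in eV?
2.66 eV

The stopping potential gives the maximum kinetic energy: KE_max = eV_s = 2.231 eV

From Einstein's photoelectric equation: KE_max = hc/λ - φ
Rearranging: φ = hc/λ - KE_max

Calculate photon energy:
E_photon = hc/λ = (6.626×10⁻³⁴ J·s)(3×10⁸ m/s) / (253.5×10⁻⁹ m) = 4.8909 eV

Therefore:
φ = 4.8909 - 2.231 = 2.66 eV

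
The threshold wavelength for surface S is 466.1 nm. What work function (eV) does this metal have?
2.66 eV

At the threshold wavelength, photon energy equals work function:
φ = hc/λ₀

Calculating:
φ = (6.626×10⁻³⁴ J·s)(3×10⁸ m/s) / (466.1×10⁻⁹ m)
φ = 2.66 eV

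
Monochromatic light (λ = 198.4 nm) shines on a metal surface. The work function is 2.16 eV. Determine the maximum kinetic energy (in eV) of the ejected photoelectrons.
4.0892 eV

Using Einstein's photoelectric equation: KE_max = hf - φ = hc/λ - φ

First, calculate the photon energy:
E_photon = hc/λ = (6.626×10⁻³⁴ J·s)(3×10⁸ m/s) / (198.4×10⁻⁹ m)
E_photon = 6.2492 eV

Then, the maximum kinetic energy:
KE_max = E_photon - φ = 6.2492 eV - 2.16 eV = 4.0892 eV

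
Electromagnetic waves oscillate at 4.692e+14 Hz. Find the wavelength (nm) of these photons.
638.94 nm

Using the wave equation: c = fλ

Solving for wavelength:
λ = c/f = (3×10⁸ m/s) / (4.692e+14 Hz)
λ = 638.94 nm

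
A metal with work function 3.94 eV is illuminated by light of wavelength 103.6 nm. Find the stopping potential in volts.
8.0276 V

The stopping potential V_s satisfies: eV_s = KE_max

First, find KE_max using Einstein's equation:
E_photon = hc/λ = 11.9676 eV
KE_max = E_photon - φ = 11.9676 - 3.94 = 8.0276 eV

Since eV_s = KE_max:
V_s = KE_max/e = 8.0276 V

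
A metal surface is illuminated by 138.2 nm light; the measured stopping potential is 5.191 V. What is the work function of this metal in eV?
3.78 eV

The stopping potential gives the maximum kinetic energy: KE_max = eV_s = 5.191 eV

From Einstein's photoelectric equation: KE_max = hc/λ - φ
Rearranging: φ = hc/λ - KE_max

Calculate photon energy:
E_photon = hc/λ = (6.626×10⁻³⁴ J·s)(3×10⁸ m/s) / (138.2×10⁻⁹ m) = 8.9714 eV

Therefore:
φ = 8.9714 - 5.191 = 3.78 eV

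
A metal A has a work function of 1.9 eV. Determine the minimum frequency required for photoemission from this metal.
4.5942e+14 Hz

The threshold frequency is when the photon energy equals the work function:
hf₀ = φ

Solving for f₀:
f₀ = φ/h = (1.9 eV × 1.602×10⁻¹⁹ J/eV) / (6.626×10⁻³⁴ J·s)
f₀ = 4.5942e+14 Hz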